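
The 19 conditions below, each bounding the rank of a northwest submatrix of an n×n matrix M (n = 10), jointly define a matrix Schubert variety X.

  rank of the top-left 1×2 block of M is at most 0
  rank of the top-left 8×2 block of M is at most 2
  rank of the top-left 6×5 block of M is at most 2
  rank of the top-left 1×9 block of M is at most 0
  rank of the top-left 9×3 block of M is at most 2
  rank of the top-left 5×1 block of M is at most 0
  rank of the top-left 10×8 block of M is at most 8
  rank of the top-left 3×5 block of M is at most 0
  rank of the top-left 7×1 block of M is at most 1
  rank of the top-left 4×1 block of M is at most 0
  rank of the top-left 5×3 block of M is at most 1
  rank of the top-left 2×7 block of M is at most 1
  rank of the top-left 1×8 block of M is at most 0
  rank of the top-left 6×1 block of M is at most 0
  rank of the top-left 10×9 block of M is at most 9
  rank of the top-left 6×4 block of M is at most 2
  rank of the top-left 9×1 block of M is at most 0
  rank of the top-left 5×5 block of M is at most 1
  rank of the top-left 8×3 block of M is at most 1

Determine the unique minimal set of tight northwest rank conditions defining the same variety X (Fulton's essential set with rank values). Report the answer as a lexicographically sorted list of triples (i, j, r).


Recovering R(i,j) via the rank-extension bound from the 19 conditions:

  0 0 0 0 0 0 0 0 0 1
  0 0 0 0 0 1 1 1 1 2
  0 0 0 0 0 1 2 2 2 3
  0 1 1 1 1 2 3 3 3 4
  0 1 1 1 1 2 3 4 4 5
  0 1 1 2 2 3 4 5 5 6
  0 1 1 2 3 4 5 6 6 7
  0 1 1 2 3 4 5 6 7 8
  0 1 2 3 4 5 6 7 8 9
  1 2 3 4 5 6 7 8 9 10

second differences of R give the permutation w = (10, 6, 7, 2, 8, 4, 5, 9, 3, 1).

|D(w)|=31, |Ess(w)|=5:

[(1, 9, 0), (3, 5, 0), (5, 5, 1), (8, 3, 1), (9, 1, 0)]


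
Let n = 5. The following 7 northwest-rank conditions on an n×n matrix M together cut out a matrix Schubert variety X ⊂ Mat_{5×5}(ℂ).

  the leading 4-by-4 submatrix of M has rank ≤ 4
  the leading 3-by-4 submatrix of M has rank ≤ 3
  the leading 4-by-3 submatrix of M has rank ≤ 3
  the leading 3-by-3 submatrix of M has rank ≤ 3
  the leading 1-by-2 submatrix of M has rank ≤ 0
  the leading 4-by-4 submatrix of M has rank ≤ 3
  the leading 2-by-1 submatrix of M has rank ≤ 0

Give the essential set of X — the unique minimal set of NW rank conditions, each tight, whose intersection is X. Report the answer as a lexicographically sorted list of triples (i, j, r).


The tightest implied rank at each (i,j), from the 7 conditions:

  R[1]: 0 | 0 | 1 | 1 | 1
  R[2]: 0 | 1 | 2 | 2 | 2
  R[3]: 1 | 2 | 3 | 3 | 3
  R[4]: 1 | 2 | 3 | 3 | 4
  R[5]: 1 | 2 | 3 | 4 | 5

reading off 1-entries of Δ²R: w = (3, 2, 1, 5, 4).

3 SE-corners of the 4-cell Rothe diagram give Ess(w):

[(1, 2, 0), (2, 1, 0), (4, 4, 3)]


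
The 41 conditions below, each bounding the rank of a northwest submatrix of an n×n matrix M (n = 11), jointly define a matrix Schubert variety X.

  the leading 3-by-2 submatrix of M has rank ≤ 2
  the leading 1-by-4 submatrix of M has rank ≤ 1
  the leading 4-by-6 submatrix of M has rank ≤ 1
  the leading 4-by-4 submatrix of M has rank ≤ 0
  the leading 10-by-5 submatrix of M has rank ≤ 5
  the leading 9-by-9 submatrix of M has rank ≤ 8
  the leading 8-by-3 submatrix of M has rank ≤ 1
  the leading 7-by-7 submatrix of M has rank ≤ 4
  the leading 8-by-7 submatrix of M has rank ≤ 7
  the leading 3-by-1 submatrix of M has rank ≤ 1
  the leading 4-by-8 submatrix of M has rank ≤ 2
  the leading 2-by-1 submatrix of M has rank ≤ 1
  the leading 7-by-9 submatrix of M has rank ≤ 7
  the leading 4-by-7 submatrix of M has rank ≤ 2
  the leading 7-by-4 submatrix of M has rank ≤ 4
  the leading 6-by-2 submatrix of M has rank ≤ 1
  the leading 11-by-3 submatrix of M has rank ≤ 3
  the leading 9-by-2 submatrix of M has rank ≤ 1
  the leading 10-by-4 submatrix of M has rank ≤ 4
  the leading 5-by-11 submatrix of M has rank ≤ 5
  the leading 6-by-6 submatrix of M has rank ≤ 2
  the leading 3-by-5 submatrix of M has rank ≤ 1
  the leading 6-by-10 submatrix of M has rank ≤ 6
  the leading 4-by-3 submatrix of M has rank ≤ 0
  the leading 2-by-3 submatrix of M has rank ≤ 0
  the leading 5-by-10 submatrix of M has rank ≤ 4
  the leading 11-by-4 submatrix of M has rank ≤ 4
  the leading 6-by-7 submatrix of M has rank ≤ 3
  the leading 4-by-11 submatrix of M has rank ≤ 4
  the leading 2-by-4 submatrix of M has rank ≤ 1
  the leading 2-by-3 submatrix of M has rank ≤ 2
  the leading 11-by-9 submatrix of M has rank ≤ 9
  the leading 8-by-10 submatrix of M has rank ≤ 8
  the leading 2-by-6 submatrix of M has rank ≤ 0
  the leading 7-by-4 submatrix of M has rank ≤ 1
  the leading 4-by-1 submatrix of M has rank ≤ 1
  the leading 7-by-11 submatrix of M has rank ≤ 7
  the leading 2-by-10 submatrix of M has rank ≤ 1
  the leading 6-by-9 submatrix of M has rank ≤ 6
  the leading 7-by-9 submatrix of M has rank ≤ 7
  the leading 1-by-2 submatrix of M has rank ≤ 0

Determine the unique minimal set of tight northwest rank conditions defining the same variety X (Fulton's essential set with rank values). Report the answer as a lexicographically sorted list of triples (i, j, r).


The tightest implied rank at each (i,j), from the 41 conditions:

  i=1: 0, 0, 0, 0, 0, 0, 1, 1, 1, 1, 1
  i=2: 0, 0, 0, 0, 0, 0, 1, 1, 1, 1, 2
  i=3: 0, 0, 0, 0, 1, 1, 2, 2, 2, 2, 3
  i=4: 0, 0, 0, 0, 1, 1, 2, 2, 3, 3, 4
  i=5: 1, 1, 1, 1, 2, 2, 3, 3, 4, 4, 5
  i=6: 1, 1, 1, 1, 2, 2, 3, 4, 5, 5, 6
  i=7: 1, 1, 1, 1, 2, 3, 4, 5, 6, 6, 7
  i=8: 1, 1, 1, 2, 3, 4, 5, 6, 7, 7, 8
  i=9: 1, 1, 2, 3, 4, 5, 6, 7, 8, 8, 9
  i=10: 1, 2, 3, 4, 5, 6, 7, 8, 9, 9, 10
  i=11: 1, 2, 3, 4, 5, 6, 7, 8, 9, 10, 11

hence w(1..11) = (7, 11, 5, 9, 1, 8, 6, 4, 3, 2, 10).

9 SE-corners of the 35-cell Rothe diagram give Ess(w):

[(2, 6, 0), (2, 10, 1), (4, 4, 0), (4, 6, 1), (4, 8, 2), (6, 6, 2), (7, 4, 1), (8, 3, 1), (9, 2, 1)]


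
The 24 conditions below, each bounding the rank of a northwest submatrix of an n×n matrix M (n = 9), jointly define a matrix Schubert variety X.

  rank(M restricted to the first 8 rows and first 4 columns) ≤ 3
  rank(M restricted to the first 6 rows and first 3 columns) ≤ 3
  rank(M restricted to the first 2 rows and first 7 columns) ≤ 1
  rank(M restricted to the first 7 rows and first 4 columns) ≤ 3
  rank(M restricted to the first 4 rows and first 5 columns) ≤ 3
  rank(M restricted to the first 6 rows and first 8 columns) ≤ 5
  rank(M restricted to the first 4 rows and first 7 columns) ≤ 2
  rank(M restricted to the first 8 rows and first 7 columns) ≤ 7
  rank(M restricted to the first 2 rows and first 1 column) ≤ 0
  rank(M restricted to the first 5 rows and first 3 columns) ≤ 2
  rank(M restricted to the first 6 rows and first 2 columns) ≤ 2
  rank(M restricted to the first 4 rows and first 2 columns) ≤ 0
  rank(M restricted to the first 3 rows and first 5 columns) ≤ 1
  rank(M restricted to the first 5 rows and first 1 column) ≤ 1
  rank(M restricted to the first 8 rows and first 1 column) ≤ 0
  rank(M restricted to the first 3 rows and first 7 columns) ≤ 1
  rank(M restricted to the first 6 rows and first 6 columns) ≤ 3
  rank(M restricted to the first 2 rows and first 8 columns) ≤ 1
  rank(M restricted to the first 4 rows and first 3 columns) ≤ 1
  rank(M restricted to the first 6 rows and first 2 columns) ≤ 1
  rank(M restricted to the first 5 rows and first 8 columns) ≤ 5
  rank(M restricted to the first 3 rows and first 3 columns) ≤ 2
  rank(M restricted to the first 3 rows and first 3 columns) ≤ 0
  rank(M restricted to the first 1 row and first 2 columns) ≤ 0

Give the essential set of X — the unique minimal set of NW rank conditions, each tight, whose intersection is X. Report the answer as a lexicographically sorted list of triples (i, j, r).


Reconstructing r_w from the 24 given conditions:

  0  0  0  1  1  1  1  1  1
  0  0  0  1  1  1  1  1  2
  0  0  0  1  1  1  1  2  3
  0  0  1  2  2  2  2  3  4
  0  1  2  3  3  3  3  4  5
  0  1  2  3  3  3  4  5  6
  0  1  2  3  4  4  5  6  7
  0  1  2  3  4  5  6  7  8
  1  2  3  4  5  6  7  8  9

so w = (4, 9, 8, 3, 2, 7, 5, 6, 1).

6 SE-corners of the 24-cell Rothe diagram give Ess(w):

[(2, 8, 1), (3, 3, 0), (3, 7, 1), (4, 2, 0), (6, 6, 3), (8, 1, 0)]


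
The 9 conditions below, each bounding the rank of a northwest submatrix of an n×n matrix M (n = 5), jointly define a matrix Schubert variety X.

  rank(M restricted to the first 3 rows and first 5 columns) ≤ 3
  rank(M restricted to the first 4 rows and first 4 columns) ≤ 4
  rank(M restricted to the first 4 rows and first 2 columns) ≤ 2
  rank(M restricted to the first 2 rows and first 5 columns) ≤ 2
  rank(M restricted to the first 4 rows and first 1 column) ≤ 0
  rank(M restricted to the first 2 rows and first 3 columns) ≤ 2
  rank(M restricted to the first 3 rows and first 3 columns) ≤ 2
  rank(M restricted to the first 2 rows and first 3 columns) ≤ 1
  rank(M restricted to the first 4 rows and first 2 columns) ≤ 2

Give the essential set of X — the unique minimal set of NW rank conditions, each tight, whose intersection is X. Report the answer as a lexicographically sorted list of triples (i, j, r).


The tightest implied rank at each (i,j), from the 9 conditions:

  0, 1, 1, 1, 1
  0, 1, 1, 2, 2
  0, 1, 2, 3, 3
  0, 1, 2, 3, 4
  1, 2, 3, 4, 5

the unique w with this rank table is (2, 4, 3, 5, 1).

ℓ(w)=5; the 2 essential cells (i,j,r):

[(2, 3, 1), (4, 1, 0)]


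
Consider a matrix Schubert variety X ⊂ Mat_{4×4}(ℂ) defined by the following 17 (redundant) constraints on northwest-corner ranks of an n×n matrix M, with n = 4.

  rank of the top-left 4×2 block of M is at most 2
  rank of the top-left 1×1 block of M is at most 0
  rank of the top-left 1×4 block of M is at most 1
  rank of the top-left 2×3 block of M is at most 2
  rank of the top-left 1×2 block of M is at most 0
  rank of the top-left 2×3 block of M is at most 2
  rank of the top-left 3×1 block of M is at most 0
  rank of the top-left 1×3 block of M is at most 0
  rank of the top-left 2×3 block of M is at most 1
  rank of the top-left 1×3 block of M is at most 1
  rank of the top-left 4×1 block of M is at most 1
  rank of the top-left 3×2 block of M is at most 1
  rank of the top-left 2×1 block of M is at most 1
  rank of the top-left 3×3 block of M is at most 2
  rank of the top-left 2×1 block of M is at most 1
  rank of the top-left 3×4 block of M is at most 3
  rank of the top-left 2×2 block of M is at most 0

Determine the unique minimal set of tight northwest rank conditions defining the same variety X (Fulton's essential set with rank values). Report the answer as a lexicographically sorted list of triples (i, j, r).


Computing R[i][j] = min implied NW-rank bound (n=4, 17 conditions):

  i=1: 0 | 0 | 0 | 1
  i=2: 0 | 0 | 1 | 2
  i=3: 0 | 1 | 2 | 3
  i=4: 1 | 2 | 3 | 4

second differences of R give the permutation w = (4, 3, 2, 1).

Rothe diagram D(w) (6 cells), 3 SE-corners (essential conditions):

[(1, 3, 0), (2, 2, 0), (3, 1, 0)]


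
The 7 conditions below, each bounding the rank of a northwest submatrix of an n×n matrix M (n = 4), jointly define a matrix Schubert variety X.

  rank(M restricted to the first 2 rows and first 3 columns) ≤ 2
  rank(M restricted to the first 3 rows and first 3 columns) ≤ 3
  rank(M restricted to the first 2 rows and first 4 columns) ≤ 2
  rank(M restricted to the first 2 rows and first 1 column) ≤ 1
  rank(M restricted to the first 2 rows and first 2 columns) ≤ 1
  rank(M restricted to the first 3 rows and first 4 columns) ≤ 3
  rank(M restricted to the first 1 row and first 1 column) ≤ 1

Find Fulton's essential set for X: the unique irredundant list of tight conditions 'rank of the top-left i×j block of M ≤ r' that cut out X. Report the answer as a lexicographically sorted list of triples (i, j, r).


Propagating the 7 rank bounds to every northwest block:

  i=1: 1 | 1 | 1 | 1
  i=2: 1 | 1 | 2 | 2
  i=3: 1 | 2 | 3 | 3
  i=4: 1 | 2 | 3 | 4

second differences of R give the permutation w = (1, 3, 2, 4).

|D(w)|=1, |Ess(w)|=1:

[(2, 2, 1)]


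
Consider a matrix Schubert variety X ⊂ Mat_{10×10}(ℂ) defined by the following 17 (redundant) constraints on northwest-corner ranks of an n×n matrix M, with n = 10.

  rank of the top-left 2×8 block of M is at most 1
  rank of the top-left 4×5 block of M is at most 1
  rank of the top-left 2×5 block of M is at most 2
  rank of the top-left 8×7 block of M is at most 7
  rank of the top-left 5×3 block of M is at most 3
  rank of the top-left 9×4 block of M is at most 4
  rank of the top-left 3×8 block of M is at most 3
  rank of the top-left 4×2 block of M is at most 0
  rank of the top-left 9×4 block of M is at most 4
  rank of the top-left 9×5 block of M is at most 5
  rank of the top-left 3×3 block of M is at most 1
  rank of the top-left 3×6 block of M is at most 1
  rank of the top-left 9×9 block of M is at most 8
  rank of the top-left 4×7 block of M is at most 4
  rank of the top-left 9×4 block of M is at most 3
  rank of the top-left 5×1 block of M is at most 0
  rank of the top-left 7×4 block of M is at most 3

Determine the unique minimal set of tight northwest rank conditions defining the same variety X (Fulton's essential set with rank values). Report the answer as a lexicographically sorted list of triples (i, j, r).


Rank table r_w(10×10) implied by the 17 constraints:

  row 1: 0  0  1  1  1  1  1  1  1  1
  row 2: 0  0  1  1  1  1  1  1  2  2
  row 3: 0  0  1  1  1  1  2  2  3  3
  row 4: 0  0  1  1  1  2  3  3  4  4
  row 5: 0  1  2  2  2  3  4  4  5  5
  row 6: 1  2  3  3  3  4  5  5  6  6
  row 7: 1  2  3  3  4  5  6  6  7  7
  row 8: 1  2  3  3  4  5  6  7  8  8
  row 9: 1  2  3  3  4  5  6  7  8  9
  row 10: 1  2  3  4  5  6  7  8  9  10

the unique w with this rank table is (3, 9, 7, 6, 2, 1, 5, 8, 10, 4).

6 SE-corners of the 22-cell Rothe diagram give Ess(w):

[(2, 8, 1), (3, 6, 1), (4, 2, 0), (4, 5, 1), (5, 1, 0), (9, 4, 3)]


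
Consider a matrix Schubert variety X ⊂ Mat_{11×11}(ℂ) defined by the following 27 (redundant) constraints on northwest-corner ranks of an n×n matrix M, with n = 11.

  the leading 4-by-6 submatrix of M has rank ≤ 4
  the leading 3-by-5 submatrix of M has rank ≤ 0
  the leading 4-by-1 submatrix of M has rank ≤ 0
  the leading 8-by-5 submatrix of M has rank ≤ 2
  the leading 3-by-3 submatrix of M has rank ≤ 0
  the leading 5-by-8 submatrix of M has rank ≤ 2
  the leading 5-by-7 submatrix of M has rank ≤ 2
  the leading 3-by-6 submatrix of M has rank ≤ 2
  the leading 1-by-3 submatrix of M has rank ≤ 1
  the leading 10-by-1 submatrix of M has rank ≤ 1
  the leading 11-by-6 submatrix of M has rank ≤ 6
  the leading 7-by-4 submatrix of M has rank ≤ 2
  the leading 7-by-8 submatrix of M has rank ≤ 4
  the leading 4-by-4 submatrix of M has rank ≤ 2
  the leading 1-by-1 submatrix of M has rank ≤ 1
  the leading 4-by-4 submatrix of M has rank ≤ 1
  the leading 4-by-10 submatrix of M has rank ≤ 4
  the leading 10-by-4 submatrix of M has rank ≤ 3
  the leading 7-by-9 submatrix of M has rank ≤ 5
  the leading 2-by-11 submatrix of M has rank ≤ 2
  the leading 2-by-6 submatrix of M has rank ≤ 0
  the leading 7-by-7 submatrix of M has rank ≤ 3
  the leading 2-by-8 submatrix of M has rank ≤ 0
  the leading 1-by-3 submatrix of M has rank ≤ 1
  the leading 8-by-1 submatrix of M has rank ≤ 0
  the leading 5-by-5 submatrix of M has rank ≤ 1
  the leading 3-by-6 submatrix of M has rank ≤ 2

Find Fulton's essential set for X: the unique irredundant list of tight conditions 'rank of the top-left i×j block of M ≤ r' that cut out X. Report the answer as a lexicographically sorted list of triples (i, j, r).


Propagating the 27 rank bounds to every northwest block:

  row 1: 0 | 0 | 0 | 0 | 0 | 0 | 0 | 0 | 1 | 1 | 1
  row 2: 0 | 0 | 0 | 0 | 0 | 0 | 0 | 0 | 1 | 2 | 2
  row 3: 0 | 0 | 0 | 0 | 0 | 1 | 1 | 1 | 2 | 3 | 3
  row 4: 0 | 1 | 1 | 1 | 1 | 2 | 2 | 2 | 3 | 4 | 4
  row 5: 0 | 1 | 1 | 1 | 1 | 2 | 2 | 2 | 3 | 4 | 5
  row 6: 0 | 1 | 2 | 2 | 2 | 3 | 3 | 3 | 4 | 5 | 6
  row 7: 0 | 1 | 2 | 2 | 2 | 3 | 3 | 4 | 5 | 6 | 7
  row 8: 0 | 1 | 2 | 2 | 2 | 3 | 4 | 5 | 6 | 7 | 8
  row 9: 1 | 2 | 3 | 3 | 3 | 4 | 5 | 6 | 7 | 8 | 9
  row 10: 1 | 2 | 3 | 3 | 4 | 5 | 6 | 7 | 8 | 9 | 10
  row 11: 1 | 2 | 3 | 4 | 5 | 6 | 7 | 8 | 9 | 10 | 11

so w = (9, 10, 6, 2, 11, 3, 8, 7, 1, 5, 4).

ℓ(w)=37; the 8 essential cells (i,j,r):

[(2, 8, 0), (3, 5, 0), (5, 5, 1), (5, 8, 2), (7, 7, 3), (8, 1, 0), (8, 5, 2), (10, 4, 3)]


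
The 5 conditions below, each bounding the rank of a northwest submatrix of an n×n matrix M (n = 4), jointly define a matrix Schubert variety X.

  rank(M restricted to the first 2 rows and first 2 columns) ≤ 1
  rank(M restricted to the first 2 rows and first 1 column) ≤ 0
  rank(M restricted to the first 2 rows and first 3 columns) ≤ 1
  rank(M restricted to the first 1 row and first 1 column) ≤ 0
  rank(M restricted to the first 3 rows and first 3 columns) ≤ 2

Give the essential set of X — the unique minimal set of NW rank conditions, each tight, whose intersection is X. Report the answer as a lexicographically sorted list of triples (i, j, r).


Rank table r_w(4×4) implied by the 5 constraints:

  i=1: 0 1 1 1
  i=2: 0 1 1 2
  i=3: 1 2 2 3
  i=4: 1 2 3 4

hence w(1..4) = (2, 4, 1, 3).

D(w) has 3 cells with 2 SE-corners; essential set:

[(2, 1, 0), (2, 3, 1)]


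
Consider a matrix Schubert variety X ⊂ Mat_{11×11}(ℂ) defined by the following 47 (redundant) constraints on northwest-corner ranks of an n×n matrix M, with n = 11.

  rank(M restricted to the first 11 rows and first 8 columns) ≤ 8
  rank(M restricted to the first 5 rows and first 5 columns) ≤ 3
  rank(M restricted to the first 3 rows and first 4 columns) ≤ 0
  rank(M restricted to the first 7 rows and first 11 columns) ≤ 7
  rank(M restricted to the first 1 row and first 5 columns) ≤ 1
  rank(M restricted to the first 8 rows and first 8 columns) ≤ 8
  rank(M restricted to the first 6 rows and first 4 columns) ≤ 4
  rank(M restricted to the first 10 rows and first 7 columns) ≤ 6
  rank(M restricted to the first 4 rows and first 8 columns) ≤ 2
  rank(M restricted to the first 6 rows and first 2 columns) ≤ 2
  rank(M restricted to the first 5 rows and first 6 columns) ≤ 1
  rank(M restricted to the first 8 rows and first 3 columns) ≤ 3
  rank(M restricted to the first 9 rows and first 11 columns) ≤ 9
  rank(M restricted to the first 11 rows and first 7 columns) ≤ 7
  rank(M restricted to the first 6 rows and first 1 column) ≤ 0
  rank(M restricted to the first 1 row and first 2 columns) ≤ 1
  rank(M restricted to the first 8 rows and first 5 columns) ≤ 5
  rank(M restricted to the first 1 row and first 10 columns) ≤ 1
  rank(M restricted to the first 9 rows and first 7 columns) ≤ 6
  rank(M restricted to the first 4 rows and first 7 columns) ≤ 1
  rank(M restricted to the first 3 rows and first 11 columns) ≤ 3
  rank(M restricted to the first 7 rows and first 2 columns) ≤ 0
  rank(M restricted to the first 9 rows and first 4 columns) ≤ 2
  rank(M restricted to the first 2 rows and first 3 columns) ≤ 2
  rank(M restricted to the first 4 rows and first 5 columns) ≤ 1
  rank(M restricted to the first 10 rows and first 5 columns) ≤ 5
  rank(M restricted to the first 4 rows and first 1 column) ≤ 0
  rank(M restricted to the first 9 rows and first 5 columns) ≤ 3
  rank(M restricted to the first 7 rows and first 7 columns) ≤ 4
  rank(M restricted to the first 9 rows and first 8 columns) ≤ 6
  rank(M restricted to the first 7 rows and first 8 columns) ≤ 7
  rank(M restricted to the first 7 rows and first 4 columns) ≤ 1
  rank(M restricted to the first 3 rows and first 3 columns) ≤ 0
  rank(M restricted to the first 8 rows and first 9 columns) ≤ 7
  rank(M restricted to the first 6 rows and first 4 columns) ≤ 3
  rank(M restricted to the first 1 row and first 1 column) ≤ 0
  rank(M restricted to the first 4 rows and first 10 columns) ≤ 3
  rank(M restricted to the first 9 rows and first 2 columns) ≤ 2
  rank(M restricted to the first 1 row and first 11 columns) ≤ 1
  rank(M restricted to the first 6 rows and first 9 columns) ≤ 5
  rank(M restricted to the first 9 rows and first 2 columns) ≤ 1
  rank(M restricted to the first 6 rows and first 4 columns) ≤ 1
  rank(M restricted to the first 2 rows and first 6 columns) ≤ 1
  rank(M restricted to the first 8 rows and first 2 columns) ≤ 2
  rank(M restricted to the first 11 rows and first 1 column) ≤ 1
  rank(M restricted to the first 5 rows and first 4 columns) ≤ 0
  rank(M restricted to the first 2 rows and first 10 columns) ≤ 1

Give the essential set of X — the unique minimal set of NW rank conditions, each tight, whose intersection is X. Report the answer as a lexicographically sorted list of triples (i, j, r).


Propagating the 47 rank bounds to every northwest block:

  i=1: 0, 0, 0, 0, 1, 1, 1, 1, 1, 1, 1
  i=2: 0, 0, 0, 0, 1, 1, 1, 1, 1, 1, 2
  i=3: 0, 0, 0, 0, 1, 1, 1, 2, 2, 2, 3
  i=4: 0, 0, 0, 0, 1, 1, 1, 2, 3, 3, 4
  i=5: 0, 0, 0, 0, 1, 1, 2, 3, 4, 4, 5
  i=6: 0, 0, 1, 1, 2, 2, 3, 4, 5, 5, 6
  i=7: 0, 0, 1, 1, 2, 3, 4, 5, 6, 6, 7
  i=8: 1, 1, 2, 2, 3, 4, 5, 6, 7, 7, 8
  i=9: 1, 1, 2, 2, 3, 4, 5, 6, 7, 8, 9
  i=10: 1, 2, 3, 3, 4, 5, 6, 7, 8, 9, 10
  i=11: 1, 2, 3, 4, 5, 6, 7, 8, 9, 10, 11

second differences of R give the permutation w = (5, 11, 8, 9, 7, 3, 6, 1, 10, 2, 4).

ℓ(w)=37; the 8 essential cells (i,j,r):

[(2, 10, 1), (4, 7, 1), (5, 4, 0), (5, 6, 1), (7, 2, 0), (7, 4, 1), (9, 2, 1), (9, 4, 2)]


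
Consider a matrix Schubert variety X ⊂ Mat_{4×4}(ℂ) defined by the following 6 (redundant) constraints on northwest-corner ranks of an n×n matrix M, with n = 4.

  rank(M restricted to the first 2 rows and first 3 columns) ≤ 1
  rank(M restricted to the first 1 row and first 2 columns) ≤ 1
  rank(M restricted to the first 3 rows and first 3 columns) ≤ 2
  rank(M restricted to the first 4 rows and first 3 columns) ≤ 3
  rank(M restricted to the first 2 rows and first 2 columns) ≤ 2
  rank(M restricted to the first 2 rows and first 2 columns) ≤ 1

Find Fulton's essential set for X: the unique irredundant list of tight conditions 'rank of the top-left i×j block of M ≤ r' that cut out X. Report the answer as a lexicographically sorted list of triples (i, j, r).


Computing R[i][j] = min implied NW-rank bound (n=4, 6 conditions):

  row 1: 1 | 1 | 1 | 1
  row 2: 1 | 1 | 1 | 2
  row 3: 1 | 2 | 2 | 3
  row 4: 1 | 2 | 3 | 4

second differences of R give the permutation w = (1, 4, 2, 3).

ℓ(w)=2; the 1 essential cell (i,j,r):

[(2, 3, 1)]


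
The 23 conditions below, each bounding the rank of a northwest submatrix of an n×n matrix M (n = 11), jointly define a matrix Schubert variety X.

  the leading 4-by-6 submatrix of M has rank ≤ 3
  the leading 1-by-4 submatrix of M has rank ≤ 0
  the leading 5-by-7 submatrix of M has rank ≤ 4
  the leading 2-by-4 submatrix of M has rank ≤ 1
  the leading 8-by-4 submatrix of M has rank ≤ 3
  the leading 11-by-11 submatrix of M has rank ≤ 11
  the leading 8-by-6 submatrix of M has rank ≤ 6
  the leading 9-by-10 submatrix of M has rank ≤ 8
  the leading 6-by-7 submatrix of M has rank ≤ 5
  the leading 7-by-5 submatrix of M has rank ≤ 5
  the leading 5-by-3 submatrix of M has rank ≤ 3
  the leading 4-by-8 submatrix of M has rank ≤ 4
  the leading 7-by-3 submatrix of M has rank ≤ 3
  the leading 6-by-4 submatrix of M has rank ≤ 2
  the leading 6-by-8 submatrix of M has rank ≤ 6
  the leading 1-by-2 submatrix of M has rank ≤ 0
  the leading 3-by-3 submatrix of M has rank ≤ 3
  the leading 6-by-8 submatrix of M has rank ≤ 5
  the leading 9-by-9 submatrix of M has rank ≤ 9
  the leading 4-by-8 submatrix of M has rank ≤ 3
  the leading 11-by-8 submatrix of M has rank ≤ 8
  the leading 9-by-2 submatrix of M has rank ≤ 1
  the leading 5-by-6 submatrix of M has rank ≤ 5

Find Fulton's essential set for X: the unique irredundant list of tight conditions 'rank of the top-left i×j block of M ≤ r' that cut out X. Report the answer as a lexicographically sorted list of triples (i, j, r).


The tightest implied rank at each (i,j), from the 23 conditions:

  R[1]: 0 | 0 | 0 | 0 | 1 | 1 | 1 | 1 | 1 | 1 | 1
  R[2]: 1 | 1 | 1 | 1 | 2 | 2 | 2 | 2 | 2 | 2 | 2
  R[3]: 1 | 1 | 2 | 2 | 3 | 3 | 3 | 3 | 3 | 3 | 3
  R[4]: 1 | 1 | 2 | 2 | 3 | 3 | 3 | 3 | 4 | 4 | 4
  R[5]: 1 | 1 | 2 | 2 | 3 | 4 | 4 | 4 | 5 | 5 | 5
  R[6]: 1 | 1 | 2 | 2 | 3 | 4 | 5 | 5 | 6 | 6 | 6
  R[7]: 1 | 1 | 2 | 3 | 4 | 5 | 6 | 6 | 7 | 7 | 7
  R[8]: 1 | 1 | 2 | 3 | 4 | 5 | 6 | 7 | 8 | 8 | 8
  R[9]: 1 | 1 | 2 | 3 | 4 | 5 | 6 | 7 | 8 | 8 | 9
  R[10]: 1 | 2 | 3 | 4 | 5 | 6 | 7 | 8 | 9 | 9 | 10
  R[11]: 1 | 2 | 3 | 4 | 5 | 6 | 7 | 8 | 9 | 10 | 11

second differences of R give the permutation w = (5, 1, 3, 9, 6, 7, 4, 8, 11, 2, 10).

Rothe diagram D(w) (18 cells), 5 SE-corners (essential conditions):

[(1, 4, 0), (4, 8, 3), (6, 4, 2), (9, 2, 1), (9, 10, 8)]


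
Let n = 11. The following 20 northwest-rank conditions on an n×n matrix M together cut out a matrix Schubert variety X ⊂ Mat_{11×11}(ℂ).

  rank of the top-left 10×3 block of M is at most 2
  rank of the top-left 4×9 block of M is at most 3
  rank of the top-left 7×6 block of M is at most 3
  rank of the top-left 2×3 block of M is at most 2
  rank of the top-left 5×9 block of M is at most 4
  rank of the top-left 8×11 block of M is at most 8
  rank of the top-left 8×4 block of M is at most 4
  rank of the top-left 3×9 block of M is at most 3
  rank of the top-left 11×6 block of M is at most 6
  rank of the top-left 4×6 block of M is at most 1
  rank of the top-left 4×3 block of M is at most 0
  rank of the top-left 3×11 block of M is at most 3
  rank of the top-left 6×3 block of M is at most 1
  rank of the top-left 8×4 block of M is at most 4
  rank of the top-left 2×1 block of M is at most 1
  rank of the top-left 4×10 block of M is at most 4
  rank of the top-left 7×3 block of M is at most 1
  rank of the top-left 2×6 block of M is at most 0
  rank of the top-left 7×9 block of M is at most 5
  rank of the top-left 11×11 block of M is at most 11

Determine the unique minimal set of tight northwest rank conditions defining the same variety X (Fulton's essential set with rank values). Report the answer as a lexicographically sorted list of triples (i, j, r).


Computing R[i][j] = min implied NW-rank bound (n=11, 20 conditions):

  0 | 0 | 0 | 0 | 0 | 0 | 1 | 1 | 1 | 1 | 1
  0 | 0 | 0 | 0 | 0 | 0 | 1 | 2 | 2 | 2 | 2
  0 | 0 | 0 | 1 | 1 | 1 | 2 | 3 | 3 | 3 | 3
  0 | 0 | 0 | 1 | 1 | 1 | 2 | 3 | 3 | 4 | 4
  1 | 1 | 1 | 2 | 2 | 2 | 3 | 4 | 4 | 5 | 5
  1 | 1 | 1 | 2 | 3 | 3 | 4 | 5 | 5 | 6 | 6
  1 | 1 | 1 | 2 | 3 | 3 | 4 | 5 | 5 | 6 | 7
  1 | 2 | 2 | 3 | 4 | 4 | 5 | 6 | 6 | 7 | 8
  1 | 2 | 2 | 3 | 4 | 5 | 6 | 7 | 7 | 8 | 9
  1 | 2 | 2 | 3 | 4 | 5 | 6 | 7 | 8 | 9 | 10
  1 | 2 | 3 | 4 | 5 | 6 | 7 | 8 | 9 | 10 | 11

hence w(1..11) = (7, 8, 4, 10, 1, 5, 11, 2, 6, 9, 3).

Rothe diagram D(w) (29 cells), 8 SE-corners (essential conditions):

[(2, 6, 0), (4, 3, 0), (4, 6, 1), (4, 9, 3), (7, 3, 1), (7, 6, 3), (7, 9, 5), (10, 3, 2)]


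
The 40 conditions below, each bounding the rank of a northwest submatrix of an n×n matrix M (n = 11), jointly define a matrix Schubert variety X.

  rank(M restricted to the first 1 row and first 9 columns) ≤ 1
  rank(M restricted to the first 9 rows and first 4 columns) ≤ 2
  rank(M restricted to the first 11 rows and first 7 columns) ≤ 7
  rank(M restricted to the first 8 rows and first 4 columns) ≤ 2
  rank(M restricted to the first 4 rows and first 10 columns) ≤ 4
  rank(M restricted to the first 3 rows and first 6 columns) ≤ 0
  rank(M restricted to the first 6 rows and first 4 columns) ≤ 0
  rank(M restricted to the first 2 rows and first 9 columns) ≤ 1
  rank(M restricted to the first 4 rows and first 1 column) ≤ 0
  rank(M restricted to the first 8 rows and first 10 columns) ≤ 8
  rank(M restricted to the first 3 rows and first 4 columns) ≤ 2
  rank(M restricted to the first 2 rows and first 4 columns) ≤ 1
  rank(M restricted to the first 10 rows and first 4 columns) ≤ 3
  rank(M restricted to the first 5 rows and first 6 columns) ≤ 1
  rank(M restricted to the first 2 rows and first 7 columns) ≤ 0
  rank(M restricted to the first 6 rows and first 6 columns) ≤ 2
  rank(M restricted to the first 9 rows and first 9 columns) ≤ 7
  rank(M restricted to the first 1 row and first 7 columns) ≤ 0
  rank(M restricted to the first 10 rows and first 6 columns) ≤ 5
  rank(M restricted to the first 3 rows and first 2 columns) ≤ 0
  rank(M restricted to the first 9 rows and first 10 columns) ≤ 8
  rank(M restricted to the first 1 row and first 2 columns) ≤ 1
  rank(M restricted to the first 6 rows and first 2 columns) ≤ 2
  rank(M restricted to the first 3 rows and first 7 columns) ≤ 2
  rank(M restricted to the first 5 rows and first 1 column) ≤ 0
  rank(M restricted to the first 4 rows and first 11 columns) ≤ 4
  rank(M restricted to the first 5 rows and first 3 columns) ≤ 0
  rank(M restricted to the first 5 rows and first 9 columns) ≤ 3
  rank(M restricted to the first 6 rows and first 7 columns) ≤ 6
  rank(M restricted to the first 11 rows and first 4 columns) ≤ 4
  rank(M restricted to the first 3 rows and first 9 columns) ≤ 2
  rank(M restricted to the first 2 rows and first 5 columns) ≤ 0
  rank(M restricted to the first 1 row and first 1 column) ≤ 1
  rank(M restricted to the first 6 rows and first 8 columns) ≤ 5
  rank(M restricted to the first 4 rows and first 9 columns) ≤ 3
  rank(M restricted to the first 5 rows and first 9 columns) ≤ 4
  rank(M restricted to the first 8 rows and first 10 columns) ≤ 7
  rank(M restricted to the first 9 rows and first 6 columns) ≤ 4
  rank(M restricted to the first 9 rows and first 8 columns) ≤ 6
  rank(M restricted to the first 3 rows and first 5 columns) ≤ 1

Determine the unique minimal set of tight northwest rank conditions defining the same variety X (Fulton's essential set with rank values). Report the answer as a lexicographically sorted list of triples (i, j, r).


Computing R[i][j] = min implied NW-rank bound (n=11, 40 conditions):

  R[1]: 0 | 0 | 0 | 0 | 0 | 0 | 0 | 1 | 1 | 1 | 1
  R[2]: 0 | 0 | 0 | 0 | 0 | 0 | 0 | 1 | 1 | 2 | 2
  R[3]: 0 | 0 | 0 | 0 | 0 | 0 | 1 | 2 | 2 | 3 | 3
  R[4]: 0 | 0 | 0 | 0 | 1 | 1 | 2 | 3 | 3 | 4 | 4
  R[5]: 0 | 0 | 0 | 0 | 1 | 1 | 2 | 3 | 3 | 4 | 5
  R[6]: 0 | 0 | 0 | 0 | 1 | 2 | 3 | 4 | 4 | 5 | 6
  R[7]: 1 | 1 | 1 | 1 | 2 | 3 | 4 | 5 | 5 | 6 | 7
  R[8]: 1 | 2 | 2 | 2 | 3 | 4 | 5 | 6 | 6 | 7 | 8
  R[9]: 1 | 2 | 2 | 2 | 3 | 4 | 5 | 6 | 7 | 8 | 9
  R[10]: 1 | 2 | 3 | 3 | 4 | 5 | 6 | 7 | 8 | 9 | 10
  R[11]: 1 | 2 | 3 | 4 | 5 | 6 | 7 | 8 | 9 | 10 | 11

reading off 1-entries of Δ²R: w = (8, 10, 7, 5, 11, 6, 1, 2, 9, 3, 4).

Fulton essential set (7 of the 37 Rothe cells):

[(2, 7, 0), (2, 9, 1), (3, 6, 0), (5, 6, 1), (5, 9, 3), (6, 4, 0), (9, 4, 2)]


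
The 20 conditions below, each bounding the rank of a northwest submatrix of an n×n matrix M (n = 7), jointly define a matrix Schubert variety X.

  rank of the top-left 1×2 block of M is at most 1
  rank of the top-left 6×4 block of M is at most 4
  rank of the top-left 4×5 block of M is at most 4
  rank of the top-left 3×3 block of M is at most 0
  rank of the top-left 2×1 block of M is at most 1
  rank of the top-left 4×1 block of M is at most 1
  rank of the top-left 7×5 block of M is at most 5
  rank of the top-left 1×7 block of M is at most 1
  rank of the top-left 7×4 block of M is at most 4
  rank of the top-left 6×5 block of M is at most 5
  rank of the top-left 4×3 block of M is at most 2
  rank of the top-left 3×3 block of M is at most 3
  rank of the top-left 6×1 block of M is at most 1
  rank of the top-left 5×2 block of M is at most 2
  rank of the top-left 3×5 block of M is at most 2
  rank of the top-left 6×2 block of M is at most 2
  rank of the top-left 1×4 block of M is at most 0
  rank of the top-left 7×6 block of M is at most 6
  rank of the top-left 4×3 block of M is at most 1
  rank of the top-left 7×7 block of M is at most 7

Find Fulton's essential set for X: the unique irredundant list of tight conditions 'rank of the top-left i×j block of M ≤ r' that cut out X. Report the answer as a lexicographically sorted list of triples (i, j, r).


The tightest implied rank at each (i,j), from the 20 conditions:

  i=1: 0, 0, 0, 0, 1, 1, 1
  i=2: 0, 0, 0, 1, 2, 2, 2
  i=3: 0, 0, 0, 1, 2, 3, 3
  i=4: 1, 1, 1, 2, 3, 4, 4
  i=5: 1, 2, 2, 3, 4, 5, 5
  i=6: 1, 2, 3, 4, 5, 6, 6
  i=7: 1, 2, 3, 4, 5, 6, 7

giving w = (5, 4, 6, 1, 2, 3, 7) via Δ²R.

Fulton essential set (2 of the 10 Rothe cells):

[(1, 4, 0), (3, 3, 0)]


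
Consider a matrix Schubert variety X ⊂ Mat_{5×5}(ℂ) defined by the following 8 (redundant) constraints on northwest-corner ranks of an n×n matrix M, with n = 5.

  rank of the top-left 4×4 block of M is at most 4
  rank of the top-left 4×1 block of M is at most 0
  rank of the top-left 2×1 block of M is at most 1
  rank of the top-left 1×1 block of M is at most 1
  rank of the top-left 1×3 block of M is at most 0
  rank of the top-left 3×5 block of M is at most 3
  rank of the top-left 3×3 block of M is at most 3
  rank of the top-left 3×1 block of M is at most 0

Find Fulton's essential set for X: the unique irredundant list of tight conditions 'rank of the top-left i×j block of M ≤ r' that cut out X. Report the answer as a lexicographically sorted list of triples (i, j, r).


Propagating the 8 rank bounds to every northwest block:

  R[1]: 0 | 0 | 0 | 1 | 1
  R[2]: 0 | 1 | 1 | 2 | 2
  R[3]: 0 | 1 | 2 | 3 | 3
  R[4]: 0 | 1 | 2 | 3 | 4
  R[5]: 1 | 2 | 3 | 4 | 5

the unique w with this rank table is (4, 2, 3, 5, 1).

ℓ(w)=6; the 2 essential cells (i,j,r):

[(1, 3, 0), (4, 1, 0)]


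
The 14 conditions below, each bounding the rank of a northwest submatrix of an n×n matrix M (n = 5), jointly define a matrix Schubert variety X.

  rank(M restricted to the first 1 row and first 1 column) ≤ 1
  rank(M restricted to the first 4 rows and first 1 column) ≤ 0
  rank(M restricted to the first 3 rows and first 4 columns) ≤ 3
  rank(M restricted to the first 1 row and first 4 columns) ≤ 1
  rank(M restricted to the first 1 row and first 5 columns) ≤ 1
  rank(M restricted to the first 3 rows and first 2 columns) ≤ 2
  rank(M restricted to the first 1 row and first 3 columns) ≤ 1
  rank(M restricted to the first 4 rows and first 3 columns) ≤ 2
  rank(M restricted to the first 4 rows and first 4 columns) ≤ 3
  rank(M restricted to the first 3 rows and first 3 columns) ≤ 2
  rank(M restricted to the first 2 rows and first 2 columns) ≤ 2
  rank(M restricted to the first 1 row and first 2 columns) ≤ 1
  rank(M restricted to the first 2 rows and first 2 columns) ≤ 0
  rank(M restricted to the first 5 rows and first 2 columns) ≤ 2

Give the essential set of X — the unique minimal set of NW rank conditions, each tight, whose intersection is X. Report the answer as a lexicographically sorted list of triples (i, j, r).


Recovering R(i,j) via the rank-extension bound from the 14 conditions:

  R[1]: 0, 0, 1, 1, 1
  R[2]: 0, 0, 1, 2, 2
  R[3]: 0, 1, 2, 3, 3
  R[4]: 0, 1, 2, 3, 4
  R[5]: 1, 2, 3, 4, 5

so w = (3, 4, 2, 5, 1).

ℓ(w)=6; the 2 essential cells (i,j,r):

[(2, 2, 0), (4, 1, 0)]


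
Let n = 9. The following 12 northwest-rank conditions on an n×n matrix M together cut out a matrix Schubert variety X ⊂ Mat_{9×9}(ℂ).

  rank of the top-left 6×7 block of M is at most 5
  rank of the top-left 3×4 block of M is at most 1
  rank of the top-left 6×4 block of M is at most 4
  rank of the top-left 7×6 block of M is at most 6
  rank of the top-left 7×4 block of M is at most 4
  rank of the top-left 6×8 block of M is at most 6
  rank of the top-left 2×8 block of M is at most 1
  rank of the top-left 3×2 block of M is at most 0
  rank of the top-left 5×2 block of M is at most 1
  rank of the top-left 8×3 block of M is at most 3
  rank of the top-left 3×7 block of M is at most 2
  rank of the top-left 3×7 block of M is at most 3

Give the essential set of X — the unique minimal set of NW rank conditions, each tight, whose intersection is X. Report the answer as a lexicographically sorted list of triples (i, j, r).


The tightest implied rank at each (i,j), from the 12 conditions:

  row 1: 0, 0, 1, 1, 1, 1, 1, 1, 1
  row 2: 0, 0, 1, 1, 1, 1, 1, 1, 2
  row 3: 0, 0, 1, 1, 2, 2, 2, 2, 3
  row 4: 1, 1, 2, 2, 3, 3, 3, 3, 4
  row 5: 1, 1, 2, 3, 4, 4, 4, 4, 5
  row 6: 1, 2, 3, 4, 5, 5, 5, 5, 6
  row 7: 1, 2, 3, 4, 5, 6, 6, 6, 7
  row 8: 1, 2, 3, 4, 5, 6, 7, 7, 8
  row 9: 1, 2, 3, 4, 5, 6, 7, 8, 9

so w = (3, 9, 5, 1, 4, 2, 6, 7, 8).

D(w) has 13 cells with 4 SE-corners; essential set:

[(2, 8, 1), (3, 2, 0), (3, 4, 1), (5, 2, 1)]


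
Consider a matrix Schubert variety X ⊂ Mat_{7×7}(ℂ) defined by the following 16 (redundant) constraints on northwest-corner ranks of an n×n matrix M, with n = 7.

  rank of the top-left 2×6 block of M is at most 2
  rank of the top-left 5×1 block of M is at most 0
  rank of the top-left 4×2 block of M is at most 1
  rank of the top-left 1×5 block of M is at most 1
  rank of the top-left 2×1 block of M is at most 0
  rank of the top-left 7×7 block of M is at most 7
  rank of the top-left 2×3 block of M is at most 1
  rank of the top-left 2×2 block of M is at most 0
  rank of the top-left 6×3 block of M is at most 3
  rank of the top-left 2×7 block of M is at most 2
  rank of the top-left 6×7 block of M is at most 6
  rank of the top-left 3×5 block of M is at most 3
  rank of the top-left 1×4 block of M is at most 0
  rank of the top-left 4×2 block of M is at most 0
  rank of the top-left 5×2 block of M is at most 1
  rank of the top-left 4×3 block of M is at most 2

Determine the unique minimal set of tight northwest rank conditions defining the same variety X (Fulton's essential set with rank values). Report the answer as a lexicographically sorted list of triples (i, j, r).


Recovering R(i,j) via the rank-extension bound from the 16 conditions:

  R[1]: 0 | 0 | 0 | 0 | 1 | 1 | 1
  R[2]: 0 | 0 | 1 | 1 | 2 | 2 | 2
  R[3]: 0 | 0 | 1 | 2 | 3 | 3 | 3
  R[4]: 0 | 0 | 1 | 2 | 3 | 4 | 4
  R[5]: 0 | 1 | 2 | 3 | 4 | 5 | 5
  R[6]: 1 | 2 | 3 | 4 | 5 | 6 | 6
  R[7]: 1 | 2 | 3 | 4 | 5 | 6 | 7

second differences of R give the permutation w = (5, 3, 4, 6, 2, 1, 7).

3 SE-corners of the 11-cell Rothe diagram give Ess(w):

[(1, 4, 0), (4, 2, 0), (5, 1, 0)]


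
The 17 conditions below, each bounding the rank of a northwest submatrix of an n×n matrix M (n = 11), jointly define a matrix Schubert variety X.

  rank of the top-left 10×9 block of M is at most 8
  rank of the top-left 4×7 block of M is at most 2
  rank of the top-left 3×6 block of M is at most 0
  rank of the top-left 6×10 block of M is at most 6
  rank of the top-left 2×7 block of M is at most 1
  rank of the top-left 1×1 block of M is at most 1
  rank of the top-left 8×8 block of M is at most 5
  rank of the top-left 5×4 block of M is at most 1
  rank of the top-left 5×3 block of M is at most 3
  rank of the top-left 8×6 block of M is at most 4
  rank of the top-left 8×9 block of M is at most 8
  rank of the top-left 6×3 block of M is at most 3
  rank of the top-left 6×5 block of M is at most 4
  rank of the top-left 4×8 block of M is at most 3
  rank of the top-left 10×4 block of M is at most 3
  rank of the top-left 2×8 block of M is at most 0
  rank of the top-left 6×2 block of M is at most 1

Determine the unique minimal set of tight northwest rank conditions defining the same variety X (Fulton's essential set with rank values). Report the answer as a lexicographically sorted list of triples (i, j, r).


The tightest implied rank at each (i,j), from the 17 conditions:

  0, 0, 0, 0, 0, 0, 0, 0, 1, 1, 1
  0, 0, 0, 0, 0, 0, 0, 0, 1, 2, 2
  0, 0, 0, 0, 0, 0, 1, 1, 2, 3, 3
  1, 1, 1, 1, 1, 1, 2, 2, 3, 4, 4
  1, 1, 1, 1, 2, 2, 3, 3, 4, 5, 5
  1, 1, 2, 2, 3, 3, 4, 4, 5, 6, 6
  1, 2, 3, 3, 4, 4, 5, 5, 6, 7, 7
  1, 2, 3, 3, 4, 4, 5, 5, 6, 7, 8
  1, 2, 3, 3, 4, 5, 6, 6, 7, 8, 9
  1, 2, 3, 3, 4, 5, 6, 7, 8, 9, 10
  1, 2, 3, 4, 5, 6, 7, 8, 9, 10, 11

giving w = (9, 10, 7, 1, 5, 3, 2, 11, 6, 8, 4) via Δ²R.

Rothe diagram D(w) (31 cells), 7 SE-corners (essential conditions):

[(2, 8, 0), (3, 6, 0), (5, 4, 1), (6, 2, 1), (8, 6, 4), (8, 8, 5), (10, 4, 3)]
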